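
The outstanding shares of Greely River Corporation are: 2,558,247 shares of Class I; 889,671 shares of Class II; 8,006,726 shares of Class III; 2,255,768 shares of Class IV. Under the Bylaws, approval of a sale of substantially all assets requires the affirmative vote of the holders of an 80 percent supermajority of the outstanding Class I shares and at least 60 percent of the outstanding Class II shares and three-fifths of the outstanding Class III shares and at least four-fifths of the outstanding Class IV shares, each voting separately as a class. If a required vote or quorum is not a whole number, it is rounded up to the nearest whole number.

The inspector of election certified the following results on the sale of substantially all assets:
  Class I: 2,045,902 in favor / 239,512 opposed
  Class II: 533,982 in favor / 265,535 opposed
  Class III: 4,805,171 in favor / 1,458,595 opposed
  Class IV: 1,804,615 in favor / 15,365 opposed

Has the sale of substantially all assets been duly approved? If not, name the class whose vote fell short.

Not approved — the Class I shares did not give the required vote.

Class I: 4/5 of 2558247 = 2046597.60, rounded up to 2046598; 2,046,598 required, 2,045,902 in favor — not approved.
Class II: 3/5 of 889671 = 533802.60, rounded up to 533803; 533,803 required, 533,982 in favor — approved.
Class III: 3/5 of 8006726 = 4804035.60, rounded up to 4804036; 4,804,036 required, 4,805,171 in favor — approved.
Class IV: 4/5 of 2255768 = 1804614.40, rounded up to 1804615; 1,804,615 required, 1,804,615 in favor — approved.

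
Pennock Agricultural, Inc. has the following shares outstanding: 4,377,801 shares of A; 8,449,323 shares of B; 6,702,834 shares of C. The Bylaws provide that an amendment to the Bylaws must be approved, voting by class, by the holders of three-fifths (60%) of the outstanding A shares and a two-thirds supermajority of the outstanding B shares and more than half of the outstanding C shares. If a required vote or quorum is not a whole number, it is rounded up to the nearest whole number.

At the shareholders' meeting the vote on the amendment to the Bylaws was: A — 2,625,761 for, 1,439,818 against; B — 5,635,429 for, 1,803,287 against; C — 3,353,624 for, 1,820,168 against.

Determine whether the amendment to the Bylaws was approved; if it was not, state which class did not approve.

A: 3/5 of 4377801 = 2626680.60, rounded up to 2626681; 2,626,681 required, 2,625,761 in favor — not approved.
B: 2/3 of 8449323 = 5632882; 5,632,882 required, 5,635,429 in favor — approved.
C: a majority of 6702834 is 3351418; 3,351,418 required, 3,353,624 in favor — approved.

Not approved — the A shares did not give the required vote.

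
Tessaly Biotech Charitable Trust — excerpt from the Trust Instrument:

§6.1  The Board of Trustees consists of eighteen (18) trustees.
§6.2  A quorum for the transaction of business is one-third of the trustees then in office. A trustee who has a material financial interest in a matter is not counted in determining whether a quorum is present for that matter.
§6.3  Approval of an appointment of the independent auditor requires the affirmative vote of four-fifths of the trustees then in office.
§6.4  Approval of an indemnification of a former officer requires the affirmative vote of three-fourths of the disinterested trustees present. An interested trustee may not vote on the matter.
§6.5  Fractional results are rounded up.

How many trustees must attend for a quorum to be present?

1/3 of 18 = 6.

6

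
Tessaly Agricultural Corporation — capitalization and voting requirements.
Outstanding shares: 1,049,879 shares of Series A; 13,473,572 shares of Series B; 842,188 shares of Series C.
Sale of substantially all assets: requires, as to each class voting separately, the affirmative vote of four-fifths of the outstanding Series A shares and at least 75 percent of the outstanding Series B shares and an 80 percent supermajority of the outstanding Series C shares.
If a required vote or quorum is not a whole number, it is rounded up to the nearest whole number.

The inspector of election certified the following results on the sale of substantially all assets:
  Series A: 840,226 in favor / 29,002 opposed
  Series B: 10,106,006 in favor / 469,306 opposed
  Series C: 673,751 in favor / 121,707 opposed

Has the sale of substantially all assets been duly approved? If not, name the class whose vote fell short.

Series A: 4/5 of 1049879 = 839903.20, rounded up to 839904; 839,904 required, 840,226 in favor — approved.
Series B: 3/4 of 13473572 = 10105179; 10,105,179 required, 10,106,006 in favor — approved.
Series C: 4/5 of 842188 = 673750.40, rounded up to 673751; 673,751 required, 673,751 in favor — approved.

Approved — every class gave the required vote.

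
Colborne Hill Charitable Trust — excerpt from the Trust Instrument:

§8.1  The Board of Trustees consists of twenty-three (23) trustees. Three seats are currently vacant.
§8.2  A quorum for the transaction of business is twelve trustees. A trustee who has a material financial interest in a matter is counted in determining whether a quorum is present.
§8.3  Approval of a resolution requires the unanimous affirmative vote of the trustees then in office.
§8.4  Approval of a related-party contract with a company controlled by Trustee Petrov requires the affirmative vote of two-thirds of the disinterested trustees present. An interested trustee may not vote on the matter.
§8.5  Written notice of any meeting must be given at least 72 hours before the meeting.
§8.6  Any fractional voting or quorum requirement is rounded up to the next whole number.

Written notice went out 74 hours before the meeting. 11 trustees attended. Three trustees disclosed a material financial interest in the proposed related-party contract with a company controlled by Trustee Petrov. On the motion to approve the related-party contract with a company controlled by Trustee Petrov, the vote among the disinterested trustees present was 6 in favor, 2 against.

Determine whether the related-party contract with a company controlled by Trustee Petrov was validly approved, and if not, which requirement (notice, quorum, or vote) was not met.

Notice: 74 hours given; 72 required (74 ≥ 72). Satisfied.
Quorum: 11 present (interested trustees count toward quorum); quorum is 12. Not satisfied.
Vote: the related-party contract with a company controlled by Trustee Petrov requires two-thirds of the disinterested trustees present (11 − 3 = 8). 2/3 of 8 = 5.33, rounded up to 6, so 6 affirmative votes are needed; 6 voted in favor. Satisfied. (Moot — without a quorum no business can be validly transacted.)

Invalid — quorum requirement not satisfied.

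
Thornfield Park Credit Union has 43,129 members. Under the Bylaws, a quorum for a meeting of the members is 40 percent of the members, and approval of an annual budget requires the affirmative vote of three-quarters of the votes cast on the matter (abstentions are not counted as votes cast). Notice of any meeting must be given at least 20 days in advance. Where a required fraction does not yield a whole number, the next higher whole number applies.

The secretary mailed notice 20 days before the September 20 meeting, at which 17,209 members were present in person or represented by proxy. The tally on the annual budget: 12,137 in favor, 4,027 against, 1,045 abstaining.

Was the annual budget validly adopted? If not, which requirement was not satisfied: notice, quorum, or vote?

Invalid — quorum requirement not satisfied.

Notice: 20 days given; 20 required. Satisfied.
Quorum: 40% of 43,129 = 17,251.60, rounded up to 17,252; 17,209 present. Not satisfied.
Vote: requires three-fourths of the votes cast (17,209 − 1,045 abstaining = 16,164); 3/4 of 16164 = 12123, so 12,123 needed; 12,137 in favor. Satisfied.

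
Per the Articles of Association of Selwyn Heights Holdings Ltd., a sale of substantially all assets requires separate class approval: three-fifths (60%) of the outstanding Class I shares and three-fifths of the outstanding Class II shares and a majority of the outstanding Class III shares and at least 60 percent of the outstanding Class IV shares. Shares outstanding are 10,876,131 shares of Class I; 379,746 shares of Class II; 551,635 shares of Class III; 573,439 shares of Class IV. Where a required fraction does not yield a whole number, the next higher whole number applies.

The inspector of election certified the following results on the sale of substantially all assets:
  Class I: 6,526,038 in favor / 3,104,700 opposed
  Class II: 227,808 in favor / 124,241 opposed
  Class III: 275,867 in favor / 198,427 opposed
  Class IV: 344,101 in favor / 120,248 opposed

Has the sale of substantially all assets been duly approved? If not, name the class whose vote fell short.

Class I: 3/5 of 10876131 = 6525678.60, rounded up to 6525679; 6,525,679 required, 6,526,038 in favor — approved.
Class II: 3/5 of 379746 = 227847.60, rounded up to 227848; 227,848 required, 227,808 in favor — not approved.
Class III: a majority of 551635 is 275818; 275,818 required, 275,867 in favor — approved.
Class IV: 3/5 of 573439 = 344063.40, rounded up to 344064; 344,064 required, 344,101 in favor — approved.

Not approved — the Class II shares did not give the required vote.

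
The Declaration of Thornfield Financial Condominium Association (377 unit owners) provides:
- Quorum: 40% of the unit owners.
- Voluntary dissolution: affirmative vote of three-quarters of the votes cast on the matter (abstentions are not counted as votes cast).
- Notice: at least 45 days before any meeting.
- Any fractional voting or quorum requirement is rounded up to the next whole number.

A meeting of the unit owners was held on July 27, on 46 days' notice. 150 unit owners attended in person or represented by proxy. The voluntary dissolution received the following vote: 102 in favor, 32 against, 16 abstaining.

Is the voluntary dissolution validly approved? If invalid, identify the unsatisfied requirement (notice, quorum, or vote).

Invalid — quorum requirement not satisfied.

Notice: 46 days given; 45 required. Satisfied.
Quorum: 40% of 377 = 150.80, rounded up to 151; 150 present. Not satisfied.
Vote: requires three-fourths of the votes cast (150 − 16 abstaining = 134); 3/4 of 134 = 100.50, rounded up to 101, so 101 needed; 102 in favor. Satisfied.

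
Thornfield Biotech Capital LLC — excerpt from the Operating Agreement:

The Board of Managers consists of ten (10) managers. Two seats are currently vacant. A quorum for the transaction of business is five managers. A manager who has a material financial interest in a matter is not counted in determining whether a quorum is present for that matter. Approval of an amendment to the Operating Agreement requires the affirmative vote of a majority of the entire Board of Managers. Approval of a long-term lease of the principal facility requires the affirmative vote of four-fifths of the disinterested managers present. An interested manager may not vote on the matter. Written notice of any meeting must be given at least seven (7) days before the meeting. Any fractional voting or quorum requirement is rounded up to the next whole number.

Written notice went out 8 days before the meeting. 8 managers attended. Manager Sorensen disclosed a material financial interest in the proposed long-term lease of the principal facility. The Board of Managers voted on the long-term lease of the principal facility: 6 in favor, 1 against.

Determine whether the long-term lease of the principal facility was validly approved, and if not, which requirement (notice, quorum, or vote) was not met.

Notice: 8 days given; 7 required (8 ≥ 7). Satisfied.
Quorum: 8 present, but the 1 interested manager does not count, leaving 7. Quorum is 5. Satisfied.
Vote: the long-term lease of the principal facility requires four-fifths of the disinterested managers present (8 − 1 = 7). 4/5 of 7 = 5.60, rounded up to 6, so 6 affirmative votes are needed; 6 voted in favor. Satisfied.

Valid — all requirements satisfied.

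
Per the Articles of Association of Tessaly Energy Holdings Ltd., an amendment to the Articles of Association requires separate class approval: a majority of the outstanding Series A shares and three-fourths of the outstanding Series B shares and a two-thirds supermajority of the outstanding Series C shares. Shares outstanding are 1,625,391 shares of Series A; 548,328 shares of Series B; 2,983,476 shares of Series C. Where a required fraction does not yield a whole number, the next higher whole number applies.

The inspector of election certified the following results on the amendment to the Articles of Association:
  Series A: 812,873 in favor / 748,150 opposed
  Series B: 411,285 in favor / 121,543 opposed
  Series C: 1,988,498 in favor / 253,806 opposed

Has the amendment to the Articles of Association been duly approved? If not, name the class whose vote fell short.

Series A: a majority of 1625391 is 812696; 812,696 required, 812,873 in favor — approved.
Series B: 3/4 of 548328 = 411246; 411,246 required, 411,285 in favor — approved.
Series C: 2/3 of 2983476 = 1988984; 1,988,984 required, 1,988,498 in favor — not approved.

Not approved — the Series C shares did not give the required vote.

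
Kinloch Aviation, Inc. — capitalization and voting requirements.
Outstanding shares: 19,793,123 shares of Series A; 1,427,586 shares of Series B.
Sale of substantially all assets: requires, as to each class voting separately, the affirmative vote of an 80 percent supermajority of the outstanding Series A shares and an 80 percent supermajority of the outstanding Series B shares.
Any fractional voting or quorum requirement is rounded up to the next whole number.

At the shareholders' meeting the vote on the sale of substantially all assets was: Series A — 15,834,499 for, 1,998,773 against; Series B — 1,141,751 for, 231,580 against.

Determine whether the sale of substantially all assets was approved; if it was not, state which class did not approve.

Series A: 4/5 of 19793123 = 15834498.40, rounded up to 15834499; 15,834,499 required, 15,834,499 in favor — approved.
Series B: 4/5 of 1427586 = 1142068.80, rounded up to 1142069; 1,142,069 required, 1,141,751 in favor — not approved.

Not approved — the Series B shares did not give the required vote.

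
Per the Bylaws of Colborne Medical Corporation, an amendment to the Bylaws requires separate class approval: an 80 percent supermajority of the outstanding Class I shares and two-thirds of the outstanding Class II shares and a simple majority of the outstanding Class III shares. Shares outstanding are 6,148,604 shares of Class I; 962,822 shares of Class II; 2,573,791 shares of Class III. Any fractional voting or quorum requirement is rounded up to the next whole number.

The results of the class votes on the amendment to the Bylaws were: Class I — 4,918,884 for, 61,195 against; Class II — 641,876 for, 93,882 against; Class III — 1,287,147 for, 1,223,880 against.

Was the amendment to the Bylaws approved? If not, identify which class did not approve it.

Class I: 4/5 of 6148604 = 4918883.20, rounded up to 4918884; 4,918,884 required, 4,918,884 in favor — approved.
Class II: 2/3 of 962822 = 641881.33, rounded up to 641882; 641,882 required, 641,876 in favor — not approved.
Class III: a majority of 2573791 is 1286896; 1,286,896 required, 1,287,147 in favor — approved.

Not approved — the Class II shares did not give the required vote.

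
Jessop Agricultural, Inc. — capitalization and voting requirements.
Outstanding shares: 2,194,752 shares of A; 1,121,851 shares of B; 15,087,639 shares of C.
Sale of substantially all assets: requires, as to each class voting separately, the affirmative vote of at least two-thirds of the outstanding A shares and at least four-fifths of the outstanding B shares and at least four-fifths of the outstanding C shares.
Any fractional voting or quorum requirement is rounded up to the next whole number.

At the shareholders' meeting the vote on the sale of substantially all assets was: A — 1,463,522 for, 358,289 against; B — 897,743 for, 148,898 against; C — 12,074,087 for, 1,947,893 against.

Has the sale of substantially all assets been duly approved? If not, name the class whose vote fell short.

A: 2/3 of 2194752 = 1463168; 1,463,168 required, 1,463,522 in favor — approved.
B: 4/5 of 1121851 = 897480.80, rounded up to 897481; 897,481 required, 897,743 in favor — approved.
C: 4/5 of 15087639 = 12070111.20, rounded up to 12070112; 12,070,112 required, 12,074,087 in favor — approved.

Approved — every class gave the required vote.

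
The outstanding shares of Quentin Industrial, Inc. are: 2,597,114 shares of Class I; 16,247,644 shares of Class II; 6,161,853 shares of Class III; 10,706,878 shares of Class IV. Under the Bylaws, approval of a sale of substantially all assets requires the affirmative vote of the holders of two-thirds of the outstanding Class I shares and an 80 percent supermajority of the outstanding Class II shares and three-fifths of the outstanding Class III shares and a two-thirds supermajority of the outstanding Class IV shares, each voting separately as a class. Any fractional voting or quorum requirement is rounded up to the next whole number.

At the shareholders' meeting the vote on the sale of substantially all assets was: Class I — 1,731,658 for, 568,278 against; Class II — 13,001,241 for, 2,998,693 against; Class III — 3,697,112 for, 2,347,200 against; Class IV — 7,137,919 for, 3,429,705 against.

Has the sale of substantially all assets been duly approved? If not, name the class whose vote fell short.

Approved — every class gave the required vote.

Class I: 2/3 of 2597114 = 1731409.33, rounded up to 1731410; 1,731,410 required, 1,731,658 in favor — approved.
Class II: 4/5 of 16247644 = 12998115.20, rounded up to 12998116; 12,998,116 required, 13,001,241 in favor — approved.
Class III: 3/5 of 6161853 = 3697111.80, rounded up to 3697112; 3,697,112 required, 3,697,112 in favor — approved.
Class IV: 2/3 of 10706878 = 7137918.67, rounded up to 7137919; 7,137,919 required, 7,137,919 in favor — approved.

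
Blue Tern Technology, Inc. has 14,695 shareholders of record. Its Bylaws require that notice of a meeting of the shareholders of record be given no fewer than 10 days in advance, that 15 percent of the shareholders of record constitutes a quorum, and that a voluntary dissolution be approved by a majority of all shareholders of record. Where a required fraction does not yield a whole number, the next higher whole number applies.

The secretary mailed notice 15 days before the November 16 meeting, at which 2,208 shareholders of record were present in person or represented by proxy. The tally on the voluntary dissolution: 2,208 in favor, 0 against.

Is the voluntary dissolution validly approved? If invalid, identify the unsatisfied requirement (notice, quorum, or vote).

Notice: 15 days given; 10 required. Satisfied.
Quorum: 15% of 14,695 = 2,204.25, rounded up to 2,205; 2,208 present. Satisfied.
Vote: requires a majority of all shareholders of record (14,695); a majority of 14695 is 7348, so 7,348 needed; 2,208 in favor. Not satisfied.

Invalid — vote requirement not satisfied.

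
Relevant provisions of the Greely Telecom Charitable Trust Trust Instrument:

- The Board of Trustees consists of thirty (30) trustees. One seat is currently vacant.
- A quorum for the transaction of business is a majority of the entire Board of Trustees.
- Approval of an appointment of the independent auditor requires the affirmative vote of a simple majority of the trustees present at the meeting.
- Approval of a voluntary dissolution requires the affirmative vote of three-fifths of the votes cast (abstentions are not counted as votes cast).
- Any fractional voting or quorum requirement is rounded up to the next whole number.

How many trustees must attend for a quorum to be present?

16

A majority of 30 is 16.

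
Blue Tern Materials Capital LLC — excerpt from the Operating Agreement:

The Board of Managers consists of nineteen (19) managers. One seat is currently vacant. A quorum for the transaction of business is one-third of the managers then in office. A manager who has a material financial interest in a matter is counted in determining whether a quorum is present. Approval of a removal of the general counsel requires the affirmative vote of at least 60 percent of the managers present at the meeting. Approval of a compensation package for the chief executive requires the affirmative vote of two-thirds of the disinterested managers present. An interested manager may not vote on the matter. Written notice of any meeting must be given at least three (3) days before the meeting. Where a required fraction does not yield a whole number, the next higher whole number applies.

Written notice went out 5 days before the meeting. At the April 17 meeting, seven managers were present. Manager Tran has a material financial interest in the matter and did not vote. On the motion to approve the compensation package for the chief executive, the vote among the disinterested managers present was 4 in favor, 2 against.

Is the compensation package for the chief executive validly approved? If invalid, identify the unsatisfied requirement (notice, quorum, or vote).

Valid — all requirements satisfied.

Notice: 5 days given; 3 required (5 ≥ 3). Satisfied.
Quorum: 7 present (interested managers count toward quorum); quorum is 6. Satisfied.
Vote: the compensation package for the chief executive requires two-thirds of the disinterested managers present (7 − 1 = 6). 2/3 of 6 = 4, so 4 affirmative votes are needed; 4 voted in favor. Satisfied.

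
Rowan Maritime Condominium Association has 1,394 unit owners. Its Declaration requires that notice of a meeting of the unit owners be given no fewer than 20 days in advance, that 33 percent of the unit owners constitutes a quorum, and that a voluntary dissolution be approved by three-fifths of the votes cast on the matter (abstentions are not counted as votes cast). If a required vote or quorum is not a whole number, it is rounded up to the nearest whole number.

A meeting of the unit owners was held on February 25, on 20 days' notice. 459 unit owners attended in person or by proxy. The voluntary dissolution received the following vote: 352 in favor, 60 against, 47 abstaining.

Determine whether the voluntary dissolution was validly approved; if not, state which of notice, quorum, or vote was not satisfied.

Invalid — quorum requirement not satisfied.

Notice: 20 days given; 20 required. Satisfied.
Quorum: 33% of 1,394 = 460.02, rounded up to 461; 459 present. Not satisfied.
Vote: requires three-fifths of the votes cast (459 − 47 abstaining = 412); 3/5 of 412 = 247.20, rounded up to 248, so 248 needed; 352 in favor. Satisfied.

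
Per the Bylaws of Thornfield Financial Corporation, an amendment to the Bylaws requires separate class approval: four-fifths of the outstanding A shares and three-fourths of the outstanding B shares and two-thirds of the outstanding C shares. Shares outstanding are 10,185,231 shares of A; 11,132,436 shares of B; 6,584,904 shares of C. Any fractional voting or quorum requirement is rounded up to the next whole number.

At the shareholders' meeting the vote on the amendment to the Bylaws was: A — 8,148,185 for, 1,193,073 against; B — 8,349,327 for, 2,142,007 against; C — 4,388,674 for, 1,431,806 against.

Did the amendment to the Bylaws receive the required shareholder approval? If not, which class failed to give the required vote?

A: 4/5 of 10185231 = 8148184.80, rounded up to 8148185; 8,148,185 required, 8,148,185 in favor — approved.
B: 3/4 of 11132436 = 8349327; 8,349,327 required, 8,349,327 in favor — approved.
C: 2/3 of 6584904 = 4389936; 4,389,936 required, 4,388,674 in favor — not approved.

Not approved — the C shares did not give the required vote.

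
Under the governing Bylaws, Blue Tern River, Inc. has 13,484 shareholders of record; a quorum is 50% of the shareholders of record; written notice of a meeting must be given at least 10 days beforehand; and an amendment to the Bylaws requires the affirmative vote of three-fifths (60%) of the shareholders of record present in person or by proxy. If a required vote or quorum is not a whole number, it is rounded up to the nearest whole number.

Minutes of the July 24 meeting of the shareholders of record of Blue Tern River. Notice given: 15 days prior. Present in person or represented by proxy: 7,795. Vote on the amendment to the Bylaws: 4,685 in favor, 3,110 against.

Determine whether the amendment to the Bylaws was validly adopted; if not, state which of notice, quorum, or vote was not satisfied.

Valid — all requirements satisfied.

Notice: 15 days given; 10 required. Satisfied.
Quorum: 50% of 13,484 = 6,742; 7,795 present. Satisfied.
Vote: requires three-fifths of those present (7,795); 3/5 of 7795 = 4677, so 4,677 needed; 4,685 in favor. Satisfied.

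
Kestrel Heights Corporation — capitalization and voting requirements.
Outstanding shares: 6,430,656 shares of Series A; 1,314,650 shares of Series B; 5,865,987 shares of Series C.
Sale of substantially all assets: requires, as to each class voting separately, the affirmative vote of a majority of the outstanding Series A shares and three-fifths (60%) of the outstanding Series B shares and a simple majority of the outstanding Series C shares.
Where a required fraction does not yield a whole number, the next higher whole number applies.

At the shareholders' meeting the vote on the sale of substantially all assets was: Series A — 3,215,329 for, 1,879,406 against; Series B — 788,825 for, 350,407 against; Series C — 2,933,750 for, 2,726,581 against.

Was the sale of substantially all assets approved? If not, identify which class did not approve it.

Approved — every class gave the required vote.

Series A: a majority of 6430656 is 3215329; 3,215,329 required, 3,215,329 in favor — approved.
Series B: 3/5 of 1314650 = 788790; 788,790 required, 788,825 in favor — approved.
Series C: a majority of 5865987 is 2932994; 2,932,994 required, 2,933,750 in favor — approved.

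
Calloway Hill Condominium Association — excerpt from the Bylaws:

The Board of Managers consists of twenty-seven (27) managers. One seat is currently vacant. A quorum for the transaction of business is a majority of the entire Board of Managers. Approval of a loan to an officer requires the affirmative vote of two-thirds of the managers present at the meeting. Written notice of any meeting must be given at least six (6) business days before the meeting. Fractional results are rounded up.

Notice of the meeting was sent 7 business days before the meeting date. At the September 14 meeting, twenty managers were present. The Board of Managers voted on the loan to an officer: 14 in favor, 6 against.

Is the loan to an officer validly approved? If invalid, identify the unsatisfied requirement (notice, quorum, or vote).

Valid — all requirements satisfied.

Notice: 7 business days given; 6 required (7 ≥ 6). Satisfied.
Quorum: 20 present; quorum is 14. Satisfied.
Vote: the loan to an officer requires two-thirds of the managers present (20). 2/3 of 20 = 13.33, rounded up to 14, so 14 affirmative votes are needed; 14 voted in favor. Satisfied.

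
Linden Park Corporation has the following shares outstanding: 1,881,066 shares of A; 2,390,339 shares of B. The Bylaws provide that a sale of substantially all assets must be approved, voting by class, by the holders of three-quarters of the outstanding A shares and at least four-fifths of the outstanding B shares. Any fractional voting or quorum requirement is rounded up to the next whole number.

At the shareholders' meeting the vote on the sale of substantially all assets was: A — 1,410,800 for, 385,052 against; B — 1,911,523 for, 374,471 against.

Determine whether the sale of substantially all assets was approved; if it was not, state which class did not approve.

Not approved — the B shares did not give the required vote.

A: 3/4 of 1881066 = 1410799.50, rounded up to 1410800; 1,410,800 required, 1,410,800 in favor — approved.
B: 4/5 of 2390339 = 1912271.20, rounded up to 1912272; 1,912,272 required, 1,911,523 in favor — not approved.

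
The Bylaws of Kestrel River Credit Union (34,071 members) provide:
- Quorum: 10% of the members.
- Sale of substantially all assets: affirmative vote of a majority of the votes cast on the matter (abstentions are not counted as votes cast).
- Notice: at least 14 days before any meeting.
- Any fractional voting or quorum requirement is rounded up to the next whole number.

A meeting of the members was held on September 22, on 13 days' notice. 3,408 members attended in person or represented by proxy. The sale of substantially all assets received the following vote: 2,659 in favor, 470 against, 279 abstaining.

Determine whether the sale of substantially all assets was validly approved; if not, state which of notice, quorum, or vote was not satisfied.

Notice: 13 days given; 14 required. Not satisfied.
Quorum: 10% of 34,071 = 3,407.10, rounded up to 3,408; 3,408 present. Satisfied.
Vote: requires a majority of the votes cast (3,408 − 279 abstaining = 3,129); a majority of 3129 is 1565, so 1,565 needed; 2,659 in favor. Satisfied.

Invalid — notice requirement not satisfied.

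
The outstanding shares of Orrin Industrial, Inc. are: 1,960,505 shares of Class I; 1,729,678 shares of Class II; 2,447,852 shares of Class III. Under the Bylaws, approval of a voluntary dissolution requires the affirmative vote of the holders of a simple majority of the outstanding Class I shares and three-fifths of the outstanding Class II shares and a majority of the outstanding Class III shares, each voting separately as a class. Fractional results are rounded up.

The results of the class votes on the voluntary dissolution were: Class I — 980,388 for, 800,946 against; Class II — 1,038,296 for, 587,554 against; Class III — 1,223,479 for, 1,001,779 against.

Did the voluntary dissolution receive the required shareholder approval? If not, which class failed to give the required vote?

Class I: a majority of 1960505 is 980253; 980,253 required, 980,388 in favor — approved.
Class II: 3/5 of 1729678 = 1037806.80, rounded up to 1037807; 1,037,807 required, 1,038,296 in favor — approved.
Class III: a majority of 2447852 is 1223927; 1,223,927 required, 1,223,479 in favor — not approved.

Not approved — the Class III shares did not give the required vote.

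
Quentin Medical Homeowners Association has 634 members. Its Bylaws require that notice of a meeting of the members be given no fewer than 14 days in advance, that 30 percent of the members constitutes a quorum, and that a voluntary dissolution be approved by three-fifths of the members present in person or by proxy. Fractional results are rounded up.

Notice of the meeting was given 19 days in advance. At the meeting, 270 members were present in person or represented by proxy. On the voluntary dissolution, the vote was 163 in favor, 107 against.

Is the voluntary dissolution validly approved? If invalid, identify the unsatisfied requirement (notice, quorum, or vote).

Valid — all requirements satisfied.

Notice: 19 days given; 14 required. Satisfied.
Quorum: 30% of 634 = 190.20, rounded up to 191; 270 present. Satisfied.
Vote: requires three-fifths of those present (270); 3/5 of 270 = 162, so 162 needed; 163 in favor. Satisfied.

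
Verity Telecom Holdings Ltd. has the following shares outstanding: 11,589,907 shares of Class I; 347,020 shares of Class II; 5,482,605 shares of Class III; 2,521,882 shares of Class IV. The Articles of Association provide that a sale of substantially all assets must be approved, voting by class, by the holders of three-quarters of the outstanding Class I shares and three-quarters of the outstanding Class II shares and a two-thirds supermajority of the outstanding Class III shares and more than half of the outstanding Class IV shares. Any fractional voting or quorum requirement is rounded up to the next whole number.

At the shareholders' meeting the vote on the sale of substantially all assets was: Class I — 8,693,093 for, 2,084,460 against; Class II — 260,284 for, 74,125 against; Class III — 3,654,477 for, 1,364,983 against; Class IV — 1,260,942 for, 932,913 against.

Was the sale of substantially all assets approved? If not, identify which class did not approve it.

Not approved — the Class III shares did not give the required vote.

Class I: 3/4 of 11589907 = 8692430.25, rounded up to 8692431; 8,692,431 required, 8,693,093 in favor — approved.
Class II: 3/4 of 347020 = 260265; 260,265 required, 260,284 in favor — approved.
Class III: 2/3 of 5482605 = 3655070; 3,655,070 required, 3,654,477 in favor — not approved.
Class IV: a majority of 2521882 is 1260942; 1,260,942 required, 1,260,942 in favor — approved.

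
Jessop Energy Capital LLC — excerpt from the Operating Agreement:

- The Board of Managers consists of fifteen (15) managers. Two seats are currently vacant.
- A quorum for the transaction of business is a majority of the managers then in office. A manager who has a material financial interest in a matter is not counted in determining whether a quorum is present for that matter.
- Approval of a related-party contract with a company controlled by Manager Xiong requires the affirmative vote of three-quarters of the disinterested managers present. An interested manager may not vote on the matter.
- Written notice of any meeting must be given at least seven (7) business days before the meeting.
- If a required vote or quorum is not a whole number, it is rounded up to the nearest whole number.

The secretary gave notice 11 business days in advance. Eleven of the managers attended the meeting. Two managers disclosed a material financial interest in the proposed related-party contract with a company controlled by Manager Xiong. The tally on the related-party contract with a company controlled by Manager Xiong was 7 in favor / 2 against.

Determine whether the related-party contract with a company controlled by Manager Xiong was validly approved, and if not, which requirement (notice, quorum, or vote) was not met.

Valid — all requirements satisfied.

Notice: 11 business days given; 7 required (11 ≥ 7). Satisfied.
Quorum: 11 present, but the 2 interested managers do not count, leaving 9. Quorum is 7. Satisfied.
Vote: the related-party contract with a company controlled by Manager Xiong requires three-fourths of the disinterested managers present (11 − 2 = 9). 3/4 of 9 = 6.75, rounded up to 7, so 7 affirmative votes are needed; 7 voted in favor. Satisfied.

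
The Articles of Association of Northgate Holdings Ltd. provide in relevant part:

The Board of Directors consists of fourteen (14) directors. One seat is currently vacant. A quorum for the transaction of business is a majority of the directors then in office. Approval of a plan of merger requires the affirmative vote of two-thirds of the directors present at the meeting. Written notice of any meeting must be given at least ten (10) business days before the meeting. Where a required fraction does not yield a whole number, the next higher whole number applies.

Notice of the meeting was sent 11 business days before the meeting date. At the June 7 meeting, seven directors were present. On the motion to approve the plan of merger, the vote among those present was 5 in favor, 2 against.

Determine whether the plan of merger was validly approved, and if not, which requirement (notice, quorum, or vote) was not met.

Notice: 11 business days given; 10 required (11 ≥ 10). Satisfied.
Quorum: 7 present; quorum is 7. Satisfied.
Vote: the plan of merger requires two-thirds of the directors present (7). 2/3 of 7 = 4.67, rounded up to 5, so 5 affirmative votes are needed; 5 voted in favor. Satisfied.

Valid — all requirements satisfied.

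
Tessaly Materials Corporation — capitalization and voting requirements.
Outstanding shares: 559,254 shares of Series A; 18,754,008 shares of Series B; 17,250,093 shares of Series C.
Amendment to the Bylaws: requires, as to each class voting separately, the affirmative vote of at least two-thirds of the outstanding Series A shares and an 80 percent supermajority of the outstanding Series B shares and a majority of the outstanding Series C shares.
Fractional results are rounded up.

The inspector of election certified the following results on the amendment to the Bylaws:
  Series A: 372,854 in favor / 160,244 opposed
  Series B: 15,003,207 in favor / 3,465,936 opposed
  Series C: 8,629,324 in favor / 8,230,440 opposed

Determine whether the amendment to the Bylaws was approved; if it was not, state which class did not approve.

Approved — every class gave the required vote.

Series A: 2/3 of 559254 = 372836; 372,836 required, 372,854 in favor — approved.
Series B: 4/5 of 18754008 = 15003206.40, rounded up to 15003207; 15,003,207 required, 15,003,207 in favor — approved.
Series C: a majority of 17250093 is 8625047; 8,625,047 required, 8,629,324 in favor — approved.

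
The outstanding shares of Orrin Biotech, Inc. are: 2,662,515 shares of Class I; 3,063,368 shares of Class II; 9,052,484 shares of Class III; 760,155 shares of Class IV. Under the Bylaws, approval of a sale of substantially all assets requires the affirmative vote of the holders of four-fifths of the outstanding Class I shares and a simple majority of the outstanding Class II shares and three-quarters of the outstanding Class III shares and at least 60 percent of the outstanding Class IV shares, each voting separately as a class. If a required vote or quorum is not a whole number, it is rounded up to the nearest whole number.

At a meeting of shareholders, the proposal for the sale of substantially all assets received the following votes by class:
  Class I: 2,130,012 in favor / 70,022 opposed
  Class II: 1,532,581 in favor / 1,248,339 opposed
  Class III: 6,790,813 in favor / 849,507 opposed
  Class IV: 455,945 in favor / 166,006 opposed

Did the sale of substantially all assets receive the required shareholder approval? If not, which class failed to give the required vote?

Class I: 4/5 of 2662515 = 2130012; 2,130,012 required, 2,130,012 in favor — approved.
Class II: a majority of 3063368 is 1531685; 1,531,685 required, 1,532,581 in favor — approved.
Class III: 3/4 of 9052484 = 6789363; 6,789,363 required, 6,790,813 in favor — approved.
Class IV: 3/5 of 760155 = 456093; 456,093 required, 455,945 in favor — not approved.

Not approved — the Class IV shares did not give the required vote.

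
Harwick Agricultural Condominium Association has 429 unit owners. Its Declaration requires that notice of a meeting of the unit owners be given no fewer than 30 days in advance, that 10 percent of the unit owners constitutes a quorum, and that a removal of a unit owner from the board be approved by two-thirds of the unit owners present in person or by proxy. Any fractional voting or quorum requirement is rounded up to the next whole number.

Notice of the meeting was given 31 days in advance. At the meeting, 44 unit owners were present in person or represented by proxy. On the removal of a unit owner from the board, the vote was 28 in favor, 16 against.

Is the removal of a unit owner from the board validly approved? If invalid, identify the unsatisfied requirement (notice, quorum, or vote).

Invalid — vote requirement not satisfied.

Notice: 31 days given; 30 required. Satisfied.
Quorum: 10% of 429 = 42.90, rounded up to 43; 44 present. Satisfied.
Vote: requires two-thirds of those present (44); 2/3 of 44 = 29.33, rounded up to 30, so 30 needed; 28 in favor. Not satisfied.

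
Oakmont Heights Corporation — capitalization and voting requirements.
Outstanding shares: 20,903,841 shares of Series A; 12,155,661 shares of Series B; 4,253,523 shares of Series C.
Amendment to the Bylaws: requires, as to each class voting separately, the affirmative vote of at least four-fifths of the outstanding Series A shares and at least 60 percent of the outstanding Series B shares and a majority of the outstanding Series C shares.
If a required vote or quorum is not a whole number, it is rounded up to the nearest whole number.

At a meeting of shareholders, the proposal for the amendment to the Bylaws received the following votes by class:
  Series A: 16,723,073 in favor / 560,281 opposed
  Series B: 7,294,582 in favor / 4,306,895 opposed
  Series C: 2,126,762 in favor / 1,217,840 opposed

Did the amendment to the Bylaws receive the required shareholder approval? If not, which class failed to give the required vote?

Approved — every class gave the required vote.

Series A: 4/5 of 20903841 = 16723072.80, rounded up to 16723073; 16,723,073 required, 16,723,073 in favor — approved.
Series B: 3/5 of 12155661 = 7293396.60, rounded up to 7293397; 7,293,397 required, 7,294,582 in favor — approved.
Series C: a majority of 4253523 is 2126762; 2,126,762 required, 2,126,762 in favor — approved.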